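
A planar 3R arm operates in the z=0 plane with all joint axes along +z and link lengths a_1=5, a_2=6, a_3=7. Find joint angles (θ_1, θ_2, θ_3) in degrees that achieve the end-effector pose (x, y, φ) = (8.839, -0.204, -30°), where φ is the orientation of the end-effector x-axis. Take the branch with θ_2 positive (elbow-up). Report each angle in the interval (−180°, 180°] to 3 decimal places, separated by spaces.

-29.991 134.999 -135.008

wrist centre = target − a_3·(cos φ, sin φ) = (2.7768, 3.2960)
cos θ_2 = (18.5744−5²−6²)/(2·5·6) = -0.7071; θ_2 = 134.9990° (elbow-up)
β = atan2(3.2960,2.7768) = 49.8865°; ψ = atan2(4.2427,0.7574) = 79.8778°
θ_1 = β − ψ = -29.9914°
θ_3 = φ − θ_1 − θ_2 = -135.0076° (wrapped to (-180°,180°])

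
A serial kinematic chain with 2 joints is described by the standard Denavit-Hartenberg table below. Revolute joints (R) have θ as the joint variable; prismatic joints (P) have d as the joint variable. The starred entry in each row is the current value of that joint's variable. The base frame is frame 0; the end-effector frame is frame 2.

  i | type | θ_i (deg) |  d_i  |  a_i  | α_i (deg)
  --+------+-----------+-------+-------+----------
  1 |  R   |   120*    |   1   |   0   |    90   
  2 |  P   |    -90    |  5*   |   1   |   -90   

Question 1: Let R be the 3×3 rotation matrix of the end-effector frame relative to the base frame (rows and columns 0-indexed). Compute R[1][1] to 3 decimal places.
-0.500

End-effector y-axis (col 1 of R) = (-0.8660,-0.5000,-0.0000)
R[1][1] = -0.5000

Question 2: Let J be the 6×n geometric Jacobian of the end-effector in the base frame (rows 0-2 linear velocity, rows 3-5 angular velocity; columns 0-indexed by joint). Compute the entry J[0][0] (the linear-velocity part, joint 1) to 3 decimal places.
axis z_0 = ẑ; lever o_n−o_0 = (4.3301,2.5000,0.0000)
cross product → J_v[:, 0] = (-2.5000,4.3301,0.0000)
J_ω[:, 0] = z_0
entry J[0][0] = -2.5000

-2.500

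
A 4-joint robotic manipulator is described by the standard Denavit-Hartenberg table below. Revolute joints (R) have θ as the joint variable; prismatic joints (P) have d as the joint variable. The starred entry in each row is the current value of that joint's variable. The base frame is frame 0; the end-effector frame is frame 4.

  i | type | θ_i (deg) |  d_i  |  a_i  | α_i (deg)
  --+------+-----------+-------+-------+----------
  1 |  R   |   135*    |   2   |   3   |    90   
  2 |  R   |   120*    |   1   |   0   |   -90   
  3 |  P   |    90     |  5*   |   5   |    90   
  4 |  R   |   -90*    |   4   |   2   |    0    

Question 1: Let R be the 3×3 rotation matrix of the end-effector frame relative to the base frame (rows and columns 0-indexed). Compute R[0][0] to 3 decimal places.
-0.612

End-effector x-axis (col 0 of R) = (-0.6124,0.6124,0.5000)
R[0][0] = -0.6124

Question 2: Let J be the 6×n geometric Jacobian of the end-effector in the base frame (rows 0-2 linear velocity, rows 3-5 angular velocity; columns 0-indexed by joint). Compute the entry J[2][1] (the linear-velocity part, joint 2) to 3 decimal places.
-4.598

axis z_1 = (0.7071,0.7071,0.0000); lever o_n−o_1 = (0.4229,-6.0798,1.9641)
cross product → J_v[:, 1] = (1.3888,-1.3888,-4.5981)
J_ω[:, 1] = z_1
entry J[2][1] = -4.5981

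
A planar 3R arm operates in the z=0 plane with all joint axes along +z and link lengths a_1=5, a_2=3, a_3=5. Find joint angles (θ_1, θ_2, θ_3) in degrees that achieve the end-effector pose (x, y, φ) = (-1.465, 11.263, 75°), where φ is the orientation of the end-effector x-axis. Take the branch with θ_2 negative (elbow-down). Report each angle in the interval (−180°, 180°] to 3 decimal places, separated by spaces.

wrist centre = target − a_3·(cos φ, sin φ) = (-2.7591, 6.4334)
cos θ_2 = (49.0009−5²−3²)/(2·5·3) = 0.5000; θ_2 = -59.9981° (elbow-down)
β = atan2(6.4334,-2.7591) = 113.2132°; ψ = atan2(-2.5980,6.5001) = -21.7861°
θ_1 = β − ψ = 134.9993°
θ_3 = φ − θ_1 − θ_2 = -0.0012° (wrapped to (-180°,180°])

134.999 -59.998 -0.001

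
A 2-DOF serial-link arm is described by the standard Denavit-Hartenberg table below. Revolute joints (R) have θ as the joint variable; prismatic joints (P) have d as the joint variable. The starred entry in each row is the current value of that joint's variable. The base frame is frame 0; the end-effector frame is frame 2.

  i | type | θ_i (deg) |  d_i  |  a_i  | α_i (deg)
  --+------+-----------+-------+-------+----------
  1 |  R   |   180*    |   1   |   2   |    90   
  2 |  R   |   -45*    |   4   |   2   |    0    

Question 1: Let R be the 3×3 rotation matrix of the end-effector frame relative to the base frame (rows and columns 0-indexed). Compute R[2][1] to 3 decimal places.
0.707

End-effector y-axis (col 1 of R) = (-0.7071,0.0000,0.7071)
R[2][1] = 0.7071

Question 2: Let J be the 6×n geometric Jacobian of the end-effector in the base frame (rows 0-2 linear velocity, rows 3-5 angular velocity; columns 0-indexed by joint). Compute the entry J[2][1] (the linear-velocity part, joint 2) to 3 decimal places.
axis z_1 = (0.0000,1.0000,0.0000); lever o_n−o_1 = (-1.4142,4.0000,-1.4142)
cross product → J_v[:, 1] = (-1.4142,0.0000,1.4142)
J_ω[:, 1] = z_1
entry J[2][1] = 1.4142

1.414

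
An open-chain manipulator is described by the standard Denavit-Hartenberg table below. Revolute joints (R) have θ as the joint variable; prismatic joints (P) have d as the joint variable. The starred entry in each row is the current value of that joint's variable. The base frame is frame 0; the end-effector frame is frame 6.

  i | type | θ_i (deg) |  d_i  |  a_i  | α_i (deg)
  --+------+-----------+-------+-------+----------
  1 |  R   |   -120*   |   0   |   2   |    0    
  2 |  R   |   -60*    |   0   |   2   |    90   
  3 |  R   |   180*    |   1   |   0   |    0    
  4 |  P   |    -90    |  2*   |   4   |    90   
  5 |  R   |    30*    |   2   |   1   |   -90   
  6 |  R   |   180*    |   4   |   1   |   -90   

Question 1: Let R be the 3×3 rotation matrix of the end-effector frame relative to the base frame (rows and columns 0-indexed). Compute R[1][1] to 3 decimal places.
-0.866

End-effector y-axis (col 1 of R) = (0.0000,-0.8660,0.5000)
R[1][1] = -0.8660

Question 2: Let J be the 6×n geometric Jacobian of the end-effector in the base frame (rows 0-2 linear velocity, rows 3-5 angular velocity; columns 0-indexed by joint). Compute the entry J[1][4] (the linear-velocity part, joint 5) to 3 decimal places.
-2.000

axis z_4 = (-1.0000,-0.0000,-0.0000); lever o_n−o_4 = (-2.0000,3.4641,-2.0000)
cross product → J_v[:, 4] = (0.0000,-2.0000,-3.4641)
J_ω[:, 4] = z_4
entry J[1][4] = -2.0000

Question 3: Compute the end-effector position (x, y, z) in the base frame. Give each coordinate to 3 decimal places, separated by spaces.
after link 1: o_1 = (-1.0000, -1.7321, 0.0000)
after link 2: o_2 = (-3.0000, -1.7321, 0.0000)
after link 3: o_3 = (-3.0000, -0.7321, 0.0000)
after link 4: o_4 = (-3.0000, 1.2679, 4.0000)
after link 5: o_5 = (-5.0000, 1.7679, 4.8660)
after link 6: o_6 = (-5.0000, 4.7321, 2.0000)

-5.000 4.732 2.000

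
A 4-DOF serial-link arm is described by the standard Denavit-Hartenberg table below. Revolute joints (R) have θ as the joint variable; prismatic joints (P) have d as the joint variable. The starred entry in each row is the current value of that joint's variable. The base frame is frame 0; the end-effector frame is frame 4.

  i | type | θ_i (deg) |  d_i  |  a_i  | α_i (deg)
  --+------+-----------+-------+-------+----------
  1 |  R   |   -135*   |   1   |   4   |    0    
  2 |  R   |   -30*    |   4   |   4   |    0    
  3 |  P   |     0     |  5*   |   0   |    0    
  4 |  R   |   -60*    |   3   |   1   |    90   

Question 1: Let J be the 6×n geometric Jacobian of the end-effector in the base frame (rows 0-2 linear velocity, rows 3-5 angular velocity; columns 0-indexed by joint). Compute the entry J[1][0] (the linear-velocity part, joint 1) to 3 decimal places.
axis z_0 = ẑ; lever o_n−o_0 = (-7.3992,-3.1566,13.0000)
cross product → J_v[:, 0] = (3.1566,-7.3992,0.0000)
J_ω[:, 0] = z_0
entry J[1][0] = -7.3992

-7.399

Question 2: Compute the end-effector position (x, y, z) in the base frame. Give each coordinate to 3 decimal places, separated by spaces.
-7.399 -3.157 13.000

after link 1: o_1 = (-2.8284, -2.8284, 1.0000)
after link 2: o_2 = (-6.6921, -3.8637, 5.0000)
after link 3: o_3 = (-6.6921, -3.8637, 10.0000)
after link 4: o_4 = (-7.3992, -3.1566, 13.0000)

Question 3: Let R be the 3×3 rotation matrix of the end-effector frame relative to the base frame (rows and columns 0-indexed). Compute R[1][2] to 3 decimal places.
End-effector z-axis (col 2 of R) = (0.7071,0.7071,0.0000)
R[1][2] = 0.7071

0.707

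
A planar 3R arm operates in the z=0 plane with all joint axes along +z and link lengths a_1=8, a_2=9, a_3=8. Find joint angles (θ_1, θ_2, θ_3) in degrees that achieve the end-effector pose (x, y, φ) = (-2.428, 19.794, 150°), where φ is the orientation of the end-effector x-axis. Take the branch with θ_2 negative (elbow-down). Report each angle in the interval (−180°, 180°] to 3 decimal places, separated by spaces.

wrist centre = target − a_3·(cos φ, sin φ) = (4.5002, 15.7940)
cos θ_2 = (269.7023−8²−9²)/(2·8·9) = 0.8660; θ_2 = -30.0043° (elbow-down)
β = atan2(15.7940,4.5002) = 74.0961°; ψ = atan2(-4.5006,15.7939) = -15.9053°
θ_1 = β − ψ = 90.0014°
θ_3 = φ − θ_1 − θ_2 = 90.0029° (wrapped to (-180°,180°])

90.001 -30.004 90.003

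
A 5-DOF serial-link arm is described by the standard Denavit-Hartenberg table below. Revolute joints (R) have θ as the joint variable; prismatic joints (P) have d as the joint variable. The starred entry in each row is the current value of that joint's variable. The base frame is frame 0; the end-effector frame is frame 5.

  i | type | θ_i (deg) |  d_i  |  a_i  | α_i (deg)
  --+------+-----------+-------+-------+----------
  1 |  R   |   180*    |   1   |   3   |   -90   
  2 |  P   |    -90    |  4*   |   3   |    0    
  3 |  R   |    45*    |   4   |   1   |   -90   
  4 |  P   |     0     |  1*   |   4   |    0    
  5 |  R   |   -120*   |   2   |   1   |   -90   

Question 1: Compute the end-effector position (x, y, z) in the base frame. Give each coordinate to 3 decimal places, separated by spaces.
after link 1: o_1 = (-3.0000, 0.0000, 1.0000)
after link 2: o_2 = (-3.0000, -4.0000, 4.0000)
after link 3: o_3 = (-3.7071, -8.0000, 4.7071)
after link 4: o_4 = (-7.2426, -8.0000, 6.8284)
after link 5: o_5 = (-8.3033, -8.8660, 5.0607)

-8.303 -8.866 5.061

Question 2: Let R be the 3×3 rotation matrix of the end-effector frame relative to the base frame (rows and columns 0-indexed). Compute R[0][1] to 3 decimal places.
End-effector y-axis (col 1 of R) = (0.7071,-0.0000,0.7071)
R[0][1] = 0.7071

0.707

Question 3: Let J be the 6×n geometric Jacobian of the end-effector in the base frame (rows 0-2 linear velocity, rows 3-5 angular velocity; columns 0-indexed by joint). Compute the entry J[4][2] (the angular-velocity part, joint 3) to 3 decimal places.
-1.000

axis z_2 = (-0.0000,-1.0000,0.0000); lever o_n−o_2 = (-5.3033,-4.8660,1.0607)
cross product → J_v[:, 2] = (-1.0607,-0.0000,-5.3033)
J_ω[:, 2] = z_2
entry J[4][2] = -1.0000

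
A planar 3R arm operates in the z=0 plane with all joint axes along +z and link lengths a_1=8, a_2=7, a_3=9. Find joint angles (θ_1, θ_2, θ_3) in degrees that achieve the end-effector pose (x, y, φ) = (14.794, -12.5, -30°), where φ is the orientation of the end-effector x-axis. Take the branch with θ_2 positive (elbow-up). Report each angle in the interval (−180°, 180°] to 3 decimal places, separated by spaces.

wrist centre = target − a_3·(cos φ, sin φ) = (6.9998, -8.0000)
cos θ_2 = (112.9968−8²−7²)/(2·8·7) = -0.0000; θ_2 = 90.0016° (elbow-up)
β = atan2(-8.0000,6.9998) = -48.8150°; ψ = atan2(7.0000,7.9998) = 41.1866°
θ_1 = β − ψ = -90.0016°
θ_3 = φ − θ_1 − θ_2 = -30.0000° (wrapped to (-180°,180°])

-90.002 90.002 -30.000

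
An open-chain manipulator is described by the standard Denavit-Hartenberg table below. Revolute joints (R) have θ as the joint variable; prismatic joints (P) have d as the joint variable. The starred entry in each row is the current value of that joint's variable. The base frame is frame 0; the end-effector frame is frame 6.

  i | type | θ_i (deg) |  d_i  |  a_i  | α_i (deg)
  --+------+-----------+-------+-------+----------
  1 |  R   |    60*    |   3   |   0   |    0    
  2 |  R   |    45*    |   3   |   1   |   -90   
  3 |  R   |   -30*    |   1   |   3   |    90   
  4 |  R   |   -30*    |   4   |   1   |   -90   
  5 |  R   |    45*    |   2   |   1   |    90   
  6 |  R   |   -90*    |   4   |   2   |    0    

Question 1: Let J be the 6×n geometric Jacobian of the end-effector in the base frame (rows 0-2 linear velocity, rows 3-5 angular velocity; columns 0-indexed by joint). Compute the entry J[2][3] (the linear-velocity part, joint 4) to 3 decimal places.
1.134

axis z_3 = (0.1294,-0.4830,0.8660); lever o_n−o_3 = (2.1022,0.9163,7.2652)
cross product → J_v[:, 3] = (-4.3024,0.8804,1.1339)
J_ω[:, 3] = z_3
entry J[2][3] = 1.1339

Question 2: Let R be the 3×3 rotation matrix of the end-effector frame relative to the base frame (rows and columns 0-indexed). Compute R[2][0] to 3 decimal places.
-0.250

End-effector x-axis (col 0 of R) = (0.9486,-0.1941,-0.2500)
R[2][0] = -0.2500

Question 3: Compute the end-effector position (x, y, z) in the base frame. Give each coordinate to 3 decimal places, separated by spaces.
0.205 4.133 14.765

after link 1: o_1 = (0.0000, 0.0000, 3.0000)
after link 2: o_2 = (-0.2588, 0.9659, 6.0000)
after link 3: o_3 = (-1.8972, 3.2167, 7.5000)
after link 4: o_4 = (-1.0907, 2.1387, 11.3971)
after link 5: o_5 = (-2.8751, 3.4722, 11.5909)
after link 6: o_6 = (0.2051, 4.1330, 14.7652)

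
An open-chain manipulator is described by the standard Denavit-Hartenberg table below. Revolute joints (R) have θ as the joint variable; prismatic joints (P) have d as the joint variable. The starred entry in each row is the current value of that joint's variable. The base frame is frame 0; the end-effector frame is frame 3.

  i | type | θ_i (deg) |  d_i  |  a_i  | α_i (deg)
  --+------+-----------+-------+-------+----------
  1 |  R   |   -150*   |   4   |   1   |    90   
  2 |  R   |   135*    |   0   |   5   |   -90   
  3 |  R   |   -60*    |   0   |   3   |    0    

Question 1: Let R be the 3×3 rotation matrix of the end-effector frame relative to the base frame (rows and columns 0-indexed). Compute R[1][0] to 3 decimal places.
0.927

End-effector x-axis (col 0 of R) = (-0.1268,0.9268,0.3536)
R[1][0] = 0.9268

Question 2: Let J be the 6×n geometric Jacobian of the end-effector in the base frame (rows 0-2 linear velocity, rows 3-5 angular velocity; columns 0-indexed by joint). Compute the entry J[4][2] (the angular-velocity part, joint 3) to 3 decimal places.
axis z_2 = (0.6124,0.3536,-0.7071); lever o_n−o_2 = (-0.3805,2.7803,1.0607)
cross product → J_v[:, 2] = (2.3410,-0.3805,1.8371)
J_ω[:, 2] = z_2
entry J[4][2] = 0.3536

0.354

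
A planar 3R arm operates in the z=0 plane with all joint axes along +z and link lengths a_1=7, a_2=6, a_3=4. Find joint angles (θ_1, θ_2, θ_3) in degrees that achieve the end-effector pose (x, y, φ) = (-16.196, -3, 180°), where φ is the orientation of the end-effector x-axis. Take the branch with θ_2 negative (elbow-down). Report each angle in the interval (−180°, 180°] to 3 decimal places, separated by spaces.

wrist centre = target − a_3·(cos φ, sin φ) = (-12.1960, -3.0000)
cos θ_2 = (157.7424−7²−6²)/(2·7·6) = 0.8660; θ_2 = -30.0051° (elbow-down)
β = atan2(-3.0000,-12.1960) = -166.1806°; ψ = atan2(-3.0005,12.1959) = -13.8215°
θ_1 = β − ψ = -152.3591°
θ_3 = φ − θ_1 − θ_2 = 2.3641° (wrapped to (-180°,180°])

-152.359 -30.005 2.364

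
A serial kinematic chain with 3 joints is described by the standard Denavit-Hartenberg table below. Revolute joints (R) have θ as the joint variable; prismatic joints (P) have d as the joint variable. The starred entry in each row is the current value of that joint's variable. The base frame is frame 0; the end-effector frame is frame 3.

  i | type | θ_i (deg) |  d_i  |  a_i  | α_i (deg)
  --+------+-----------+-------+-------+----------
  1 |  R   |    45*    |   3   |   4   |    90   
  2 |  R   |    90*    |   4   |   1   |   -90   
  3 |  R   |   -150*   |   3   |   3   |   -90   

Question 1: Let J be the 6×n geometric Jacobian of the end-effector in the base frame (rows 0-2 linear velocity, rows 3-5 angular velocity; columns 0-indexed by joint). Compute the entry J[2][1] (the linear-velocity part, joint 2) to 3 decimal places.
axis z_1 = (0.7071,-0.7071,0.0000); lever o_n−o_1 = (1.7678,-6.0104,-1.5981)
cross product → J_v[:, 1] = (1.1300,1.1300,-3.0000)
J_ω[:, 1] = z_1
entry J[2][1] = -3.0000

-3.000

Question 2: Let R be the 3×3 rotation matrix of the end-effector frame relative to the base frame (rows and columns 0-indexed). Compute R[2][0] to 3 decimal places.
-0.866

End-effector x-axis (col 0 of R) = (0.3536,-0.3536,-0.8660)
R[2][0] = -0.8660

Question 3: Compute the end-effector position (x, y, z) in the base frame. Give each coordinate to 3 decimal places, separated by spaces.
4.596 -3.182 1.402

after link 1: o_1 = (2.8284, 2.8284, 3.0000)
after link 2: o_2 = (5.6569, -0.0000, 4.0000)
after link 3: o_3 = (4.5962, -3.1820, 1.4019)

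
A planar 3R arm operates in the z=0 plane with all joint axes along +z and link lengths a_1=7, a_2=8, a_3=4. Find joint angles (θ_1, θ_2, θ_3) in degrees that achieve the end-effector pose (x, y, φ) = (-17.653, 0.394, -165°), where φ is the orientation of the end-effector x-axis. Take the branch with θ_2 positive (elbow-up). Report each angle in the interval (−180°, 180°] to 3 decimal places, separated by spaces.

149.997 45.006 -0.003

wrist centre = target − a_3·(cos φ, sin φ) = (-13.7893, 1.4293)
cos θ_2 = (192.1875−7²−8²)/(2·7·8) = 0.7070; θ_2 = 45.0061° (elbow-up)
β = atan2(1.4293,-13.7893) = 174.0824°; ψ = atan2(5.6575,12.6563) = 24.0851°
θ_1 = β − ψ = 149.9973°
θ_3 = φ − θ_1 − θ_2 = -0.0034° (wrapped to (-180°,180°])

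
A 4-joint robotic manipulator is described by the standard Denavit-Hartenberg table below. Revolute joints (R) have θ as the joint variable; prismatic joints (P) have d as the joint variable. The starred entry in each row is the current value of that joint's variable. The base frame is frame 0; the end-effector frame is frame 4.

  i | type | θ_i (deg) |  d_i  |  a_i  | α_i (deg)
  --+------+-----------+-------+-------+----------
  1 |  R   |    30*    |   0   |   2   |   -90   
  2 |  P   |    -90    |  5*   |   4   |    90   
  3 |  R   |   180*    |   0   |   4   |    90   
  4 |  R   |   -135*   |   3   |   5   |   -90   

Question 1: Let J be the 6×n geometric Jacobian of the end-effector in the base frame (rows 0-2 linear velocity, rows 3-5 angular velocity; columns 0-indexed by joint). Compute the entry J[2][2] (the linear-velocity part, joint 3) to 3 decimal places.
axis z_2 = (-0.8660,-0.5000,0.0000); lever o_n−o_2 = (1.5619,4.3658,-0.4645)
cross product → J_v[:, 2] = (0.2322,-0.4022,-3.0000)
J_ω[:, 2] = z_2
entry J[2][2] = -3.0000

-3.000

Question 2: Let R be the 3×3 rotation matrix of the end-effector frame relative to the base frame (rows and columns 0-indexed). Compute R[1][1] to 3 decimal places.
-0.866

End-effector y-axis (col 1 of R) = (0.5000,-0.8660,-0.0000)
R[1][1] = -0.8660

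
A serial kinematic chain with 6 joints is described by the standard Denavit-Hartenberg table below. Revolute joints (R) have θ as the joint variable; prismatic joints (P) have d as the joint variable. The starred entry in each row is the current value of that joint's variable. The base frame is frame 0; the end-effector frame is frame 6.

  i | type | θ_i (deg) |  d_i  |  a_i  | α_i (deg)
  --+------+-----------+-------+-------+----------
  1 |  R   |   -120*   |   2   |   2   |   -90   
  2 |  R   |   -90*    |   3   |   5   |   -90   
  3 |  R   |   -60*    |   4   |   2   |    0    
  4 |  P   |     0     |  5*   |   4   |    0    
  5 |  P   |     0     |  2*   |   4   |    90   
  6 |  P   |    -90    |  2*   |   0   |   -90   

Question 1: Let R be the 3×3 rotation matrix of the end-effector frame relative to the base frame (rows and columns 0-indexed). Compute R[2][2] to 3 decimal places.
0.500

End-effector z-axis (col 2 of R) = (0.7500,-0.4330,0.5000)
R[2][2] = 0.5000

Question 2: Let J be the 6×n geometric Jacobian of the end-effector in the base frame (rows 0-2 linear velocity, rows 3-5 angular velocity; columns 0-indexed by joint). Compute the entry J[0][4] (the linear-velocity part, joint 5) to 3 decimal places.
prismatic axis z_4 = (-0.5000,-0.8660,-0.0000)
J_v[:, 4] = z_4; J_ω[:, 4] = (0,0,0)
entry J[0][4] = -0.5000

-0.500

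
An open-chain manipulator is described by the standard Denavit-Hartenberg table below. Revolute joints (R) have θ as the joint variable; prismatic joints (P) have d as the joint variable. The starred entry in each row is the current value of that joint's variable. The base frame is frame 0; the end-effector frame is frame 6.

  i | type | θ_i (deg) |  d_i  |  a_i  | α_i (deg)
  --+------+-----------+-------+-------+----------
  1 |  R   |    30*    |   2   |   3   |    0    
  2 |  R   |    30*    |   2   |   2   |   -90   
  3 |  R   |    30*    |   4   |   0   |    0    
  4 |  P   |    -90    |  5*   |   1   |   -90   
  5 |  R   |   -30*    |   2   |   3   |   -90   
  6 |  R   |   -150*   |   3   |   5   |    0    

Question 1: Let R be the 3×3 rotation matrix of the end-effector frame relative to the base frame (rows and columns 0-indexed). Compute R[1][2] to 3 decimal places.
-0.217

End-effector z-axis (col 2 of R) = (0.8750,-0.2165,0.4330)
R[1][2] = -0.2165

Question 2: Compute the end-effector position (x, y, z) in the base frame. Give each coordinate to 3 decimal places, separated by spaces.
after link 1: o_1 = (2.5981, 1.5000, 2.0000)
after link 2: o_2 = (3.5981, 3.2321, 4.0000)
after link 3: o_3 = (0.1340, 5.2321, 4.0000)
after link 4: o_4 = (-3.9462, 8.1651, 4.8660)
after link 5: o_5 = (-3.7296, 11.5401, 6.1160)
after link 6: o_6 = (0.9154, 10.0592, 2.9175)

0.915 10.059 2.917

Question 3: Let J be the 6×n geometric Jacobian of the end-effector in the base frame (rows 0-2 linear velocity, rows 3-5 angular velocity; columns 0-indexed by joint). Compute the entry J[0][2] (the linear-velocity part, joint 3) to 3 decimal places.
-0.541

axis z_2 = (-0.8660,0.5000,0.0000); lever o_n−o_2 = (-2.6827,6.8272,-1.0825)
cross product → J_v[:, 2] = (-0.5413,-0.9375,-4.5712)
J_ω[:, 2] = z_2
entry J[0][2] = -0.5413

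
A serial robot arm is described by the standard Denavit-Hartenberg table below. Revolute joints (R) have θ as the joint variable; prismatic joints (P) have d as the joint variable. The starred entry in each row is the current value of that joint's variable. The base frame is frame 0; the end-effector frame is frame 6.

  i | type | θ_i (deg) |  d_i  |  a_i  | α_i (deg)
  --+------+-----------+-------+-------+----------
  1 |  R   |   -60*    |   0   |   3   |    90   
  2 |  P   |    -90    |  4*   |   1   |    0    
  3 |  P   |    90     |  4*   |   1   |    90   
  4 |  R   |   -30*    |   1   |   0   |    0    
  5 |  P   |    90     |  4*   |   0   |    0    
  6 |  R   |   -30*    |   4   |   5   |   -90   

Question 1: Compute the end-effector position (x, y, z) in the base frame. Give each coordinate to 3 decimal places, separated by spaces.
after link 1: o_1 = (1.5000, -2.5981, 0.0000)
after link 2: o_2 = (-1.9641, -4.5981, -1.0000)
after link 3: o_3 = (-4.9282, -7.4641, -1.0000)
after link 4: o_4 = (-4.9282, -7.4641, -2.0000)
after link 5: o_5 = (-4.9282, -7.4641, -6.0000)
after link 6: o_6 = (-4.9282, -12.4641, -10.0000)

-4.928 -12.464 -10.000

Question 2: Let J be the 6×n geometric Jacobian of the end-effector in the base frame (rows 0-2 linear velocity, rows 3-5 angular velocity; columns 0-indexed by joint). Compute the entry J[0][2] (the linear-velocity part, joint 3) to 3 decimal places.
-0.866

prismatic axis z_2 = (-0.8660,-0.5000,0.0000)
J_v[:, 2] = z_2; J_ω[:, 2] = (0,0,0)
entry J[0][2] = -0.8660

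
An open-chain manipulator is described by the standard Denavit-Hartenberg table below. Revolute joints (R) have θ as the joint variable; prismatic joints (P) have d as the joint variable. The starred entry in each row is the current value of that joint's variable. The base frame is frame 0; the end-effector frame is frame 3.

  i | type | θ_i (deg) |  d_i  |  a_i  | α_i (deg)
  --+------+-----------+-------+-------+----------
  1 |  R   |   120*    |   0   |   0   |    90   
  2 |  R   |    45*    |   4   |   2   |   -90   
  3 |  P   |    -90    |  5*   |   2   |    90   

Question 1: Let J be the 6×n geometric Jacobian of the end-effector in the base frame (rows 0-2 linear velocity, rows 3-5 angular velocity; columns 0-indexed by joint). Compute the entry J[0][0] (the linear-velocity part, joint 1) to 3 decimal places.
axis z_0 = ẑ; lever o_n−o_0 = (6.2568,1.1629,4.9497)
cross product → J_v[:, 0] = (-1.1629,6.2568,0.0000)
J_ω[:, 0] = z_0
entry J[0][0] = -1.1629

-1.163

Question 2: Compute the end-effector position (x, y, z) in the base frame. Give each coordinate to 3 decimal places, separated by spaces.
after link 1: o_1 = (0.0000, 0.0000, 0.0000)
after link 2: o_2 = (2.7570, 3.2247, 1.4142)
after link 3: o_3 = (6.2568, 1.1629, 4.9497)

6.257 1.163 4.950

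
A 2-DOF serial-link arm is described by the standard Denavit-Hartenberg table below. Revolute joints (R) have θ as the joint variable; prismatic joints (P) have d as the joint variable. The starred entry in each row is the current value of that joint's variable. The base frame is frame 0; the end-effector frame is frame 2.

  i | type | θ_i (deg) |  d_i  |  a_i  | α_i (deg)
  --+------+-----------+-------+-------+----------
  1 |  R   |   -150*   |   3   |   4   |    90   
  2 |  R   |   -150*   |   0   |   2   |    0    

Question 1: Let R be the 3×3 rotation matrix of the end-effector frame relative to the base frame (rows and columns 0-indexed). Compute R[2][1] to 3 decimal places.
-0.866

End-effector y-axis (col 1 of R) = (-0.4330,-0.2500,-0.8660)
R[2][1] = -0.8660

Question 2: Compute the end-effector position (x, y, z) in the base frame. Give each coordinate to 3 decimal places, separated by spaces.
-1.964 -1.134 2.000

after link 1: o_1 = (-3.4641, -2.0000, 3.0000)
after link 2: o_2 = (-1.9641, -1.1340, 2.0000)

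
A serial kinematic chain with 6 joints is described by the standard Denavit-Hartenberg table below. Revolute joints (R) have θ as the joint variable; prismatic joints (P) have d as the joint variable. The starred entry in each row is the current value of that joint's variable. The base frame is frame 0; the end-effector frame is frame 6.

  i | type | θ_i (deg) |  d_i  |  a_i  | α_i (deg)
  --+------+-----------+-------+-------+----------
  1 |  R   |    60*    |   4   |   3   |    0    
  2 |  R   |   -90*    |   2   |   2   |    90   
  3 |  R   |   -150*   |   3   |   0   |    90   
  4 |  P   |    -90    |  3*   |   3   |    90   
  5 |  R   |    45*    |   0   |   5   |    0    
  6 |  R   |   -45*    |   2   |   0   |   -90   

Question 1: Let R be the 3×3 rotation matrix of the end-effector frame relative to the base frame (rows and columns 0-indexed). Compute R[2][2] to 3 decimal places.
0.866

End-effector z-axis (col 2 of R) = (-0.4330,0.2500,0.8660)
R[2][2] = 0.8660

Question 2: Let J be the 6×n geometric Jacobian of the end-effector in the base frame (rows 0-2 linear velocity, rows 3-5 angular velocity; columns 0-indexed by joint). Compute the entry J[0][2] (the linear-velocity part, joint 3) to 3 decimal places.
-5.768

axis z_2 = (-0.5000,-0.8660,0.0000); lever o_n−o_2 = (0.4378,3.8297,6.6599)
cross product → J_v[:, 2] = (-5.7677,3.3300,-1.5357)
J_ω[:, 2] = z_2
entry J[0][2] = -5.7677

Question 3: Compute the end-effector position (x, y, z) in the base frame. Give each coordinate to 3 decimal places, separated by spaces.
3.670 5.428 12.660

after link 1: o_1 = (1.5000, 2.5981, 4.0000)
after link 2: o_2 = (3.2321, 1.5981, 6.0000)
after link 3: o_3 = (1.7321, -1.0000, 6.0000)
after link 4: o_4 = (1.9330, 2.3481, 8.5981)
after link 5: o_5 = (2.1698, 6.2938, 11.6599)
after link 6: o_6 = (3.6698, 5.4278, 12.6599)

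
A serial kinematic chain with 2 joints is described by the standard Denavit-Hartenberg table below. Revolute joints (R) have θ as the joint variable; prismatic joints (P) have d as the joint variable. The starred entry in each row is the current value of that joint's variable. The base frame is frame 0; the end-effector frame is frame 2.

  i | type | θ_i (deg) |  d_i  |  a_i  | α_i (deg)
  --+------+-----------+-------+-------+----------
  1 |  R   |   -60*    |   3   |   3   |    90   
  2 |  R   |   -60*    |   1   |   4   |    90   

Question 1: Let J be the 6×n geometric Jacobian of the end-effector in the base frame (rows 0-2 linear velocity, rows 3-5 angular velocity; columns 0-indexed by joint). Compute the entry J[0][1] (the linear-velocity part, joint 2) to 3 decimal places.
axis z_1 = (-0.8660,-0.5000,0.0000); lever o_n−o_1 = (0.1340,-2.2321,-3.4641)
cross product → J_v[:, 1] = (1.7321,-3.0000,2.0000)
J_ω[:, 1] = z_1
entry J[0][1] = 1.7321

1.732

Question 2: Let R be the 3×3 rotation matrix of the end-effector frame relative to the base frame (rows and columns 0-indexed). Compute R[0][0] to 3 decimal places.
End-effector x-axis (col 0 of R) = (0.2500,-0.4330,-0.8660)
R[0][0] = 0.2500

0.250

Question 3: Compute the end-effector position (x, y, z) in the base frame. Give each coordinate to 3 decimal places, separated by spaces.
1.634 -4.830 -0.464

after link 1: o_1 = (1.5000, -2.5981, 3.0000)
after link 2: o_2 = (1.6340, -4.8301, -0.4641)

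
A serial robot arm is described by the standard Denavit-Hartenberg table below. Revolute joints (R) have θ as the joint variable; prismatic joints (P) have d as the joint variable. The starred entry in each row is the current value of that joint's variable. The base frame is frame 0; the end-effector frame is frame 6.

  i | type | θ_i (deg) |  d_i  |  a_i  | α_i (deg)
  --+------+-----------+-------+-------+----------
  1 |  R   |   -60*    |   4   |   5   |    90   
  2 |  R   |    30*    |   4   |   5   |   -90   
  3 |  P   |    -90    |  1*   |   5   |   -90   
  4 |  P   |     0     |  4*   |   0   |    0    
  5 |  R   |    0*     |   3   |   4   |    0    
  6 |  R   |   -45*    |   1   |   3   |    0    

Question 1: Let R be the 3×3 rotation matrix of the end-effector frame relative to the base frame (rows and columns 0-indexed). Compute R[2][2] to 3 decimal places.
End-effector z-axis (col 2 of R) = (0.4330,-0.7500,0.5000)
R[2][2] = 0.5000

0.500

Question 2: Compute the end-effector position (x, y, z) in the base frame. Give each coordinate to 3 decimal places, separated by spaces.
-5.747 -20.289 13.203

after link 1: o_1 = (2.5000, -4.3301, 4.0000)
after link 2: o_2 = (1.2010, -10.0801, 6.5000)
after link 3: o_3 = (-3.3792, -12.1471, 7.3660)
after link 4: o_4 = (-1.6471, -15.1471, 9.3660)
after link 5: o_5 = (-3.8122, -19.3971, 10.8660)
after link 6: o_6 = (-5.7466, -20.2892, 13.2031)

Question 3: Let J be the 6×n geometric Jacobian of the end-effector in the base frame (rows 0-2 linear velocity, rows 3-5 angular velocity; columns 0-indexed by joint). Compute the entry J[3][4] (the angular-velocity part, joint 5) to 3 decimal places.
0.433

axis z_4 = (0.4330,-0.7500,0.5000); lever o_n−o_4 = (-4.0995,-5.1421,3.8371)
cross product → J_v[:, 4] = (-0.3068,-3.7113,-5.3012)
J_ω[:, 4] = z_4
entry J[3][4] = 0.4330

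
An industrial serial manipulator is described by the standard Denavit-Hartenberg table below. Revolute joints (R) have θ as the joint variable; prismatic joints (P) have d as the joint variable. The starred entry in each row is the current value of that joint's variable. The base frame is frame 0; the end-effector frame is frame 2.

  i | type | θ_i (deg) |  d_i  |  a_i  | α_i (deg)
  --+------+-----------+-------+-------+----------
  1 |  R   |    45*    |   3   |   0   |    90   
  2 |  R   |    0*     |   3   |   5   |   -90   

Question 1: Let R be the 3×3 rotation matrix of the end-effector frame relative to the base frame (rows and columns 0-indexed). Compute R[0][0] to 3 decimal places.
0.707

End-effector x-axis (col 0 of R) = (0.7071,0.7071,0.0000)
R[0][0] = 0.7071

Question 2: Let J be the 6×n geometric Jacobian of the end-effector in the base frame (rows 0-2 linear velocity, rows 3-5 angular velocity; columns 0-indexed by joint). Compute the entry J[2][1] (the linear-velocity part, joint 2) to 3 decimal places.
5.000

axis z_1 = (0.7071,-0.7071,0.0000); lever o_n−o_1 = (5.6569,1.4142,0.0000)
cross product → J_v[:, 1] = (-0.0000,0.0000,5.0000)
J_ω[:, 1] = z_1
entry J[2][1] = 5.0000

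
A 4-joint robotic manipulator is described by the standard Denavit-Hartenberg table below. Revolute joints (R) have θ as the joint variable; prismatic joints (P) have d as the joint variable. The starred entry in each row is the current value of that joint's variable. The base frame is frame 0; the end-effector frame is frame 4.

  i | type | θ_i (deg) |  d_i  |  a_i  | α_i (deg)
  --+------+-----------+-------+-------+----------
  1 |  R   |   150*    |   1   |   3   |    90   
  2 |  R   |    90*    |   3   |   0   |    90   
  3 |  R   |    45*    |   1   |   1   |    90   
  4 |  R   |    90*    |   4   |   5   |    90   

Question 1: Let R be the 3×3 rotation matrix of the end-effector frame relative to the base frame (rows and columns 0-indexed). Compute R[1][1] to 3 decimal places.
End-effector y-axis (col 1 of R) = (-0.3536,-0.6124,0.7071)
R[1][1] = -0.6124

-0.612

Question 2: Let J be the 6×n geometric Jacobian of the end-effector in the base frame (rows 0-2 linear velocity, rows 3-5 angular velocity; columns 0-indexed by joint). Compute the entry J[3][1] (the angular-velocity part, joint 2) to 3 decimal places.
0.500

axis z_1 = (0.5000,0.8660,0.0000); lever o_n−o_1 = (-4.7568,3.7610,3.5355)
cross product → J_v[:, 1] = (3.0619,-1.7678,6.0000)
J_ω[:, 1] = z_1
entry J[3][1] = 0.5000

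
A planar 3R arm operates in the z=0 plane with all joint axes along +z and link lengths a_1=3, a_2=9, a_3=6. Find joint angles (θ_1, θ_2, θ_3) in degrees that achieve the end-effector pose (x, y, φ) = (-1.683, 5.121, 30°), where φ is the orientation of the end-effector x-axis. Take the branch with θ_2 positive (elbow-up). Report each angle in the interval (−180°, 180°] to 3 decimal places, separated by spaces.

45.013 134.992 -150.005

wrist centre = target − a_3·(cos φ, sin φ) = (-6.8792, 2.1210)
cos θ_2 = (51.8214−3²−9²)/(2·3·9) = -0.7070; θ_2 = 134.9923° (elbow-up)
β = atan2(2.1210,-6.8792) = 162.8643°; ψ = atan2(6.3648,-3.3631) = 117.8515°
θ_1 = β − ψ = 45.0128°
θ_3 = φ − θ_1 − θ_2 = -150.0050° (wrapped to (-180°,180°])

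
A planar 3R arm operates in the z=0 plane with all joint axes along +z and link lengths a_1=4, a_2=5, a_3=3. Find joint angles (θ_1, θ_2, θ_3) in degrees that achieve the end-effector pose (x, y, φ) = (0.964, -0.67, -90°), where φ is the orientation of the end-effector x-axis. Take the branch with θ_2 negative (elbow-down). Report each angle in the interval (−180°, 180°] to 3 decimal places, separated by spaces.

165.049 -150.002 -105.046

wrist centre = target − a_3·(cos φ, sin φ) = (0.9640, 2.3300)
cos θ_2 = (6.3582−4²−5²)/(2·4·5) = -0.8660; θ_2 = -150.0023° (elbow-down)
β = atan2(2.3300,0.9640) = 67.5235°; ψ = atan2(-2.4998,-0.3302) = -97.5252°
θ_1 = β − ψ = 165.0486°
θ_3 = φ − θ_1 − θ_2 = -105.0464° (wrapped to (-180°,180°])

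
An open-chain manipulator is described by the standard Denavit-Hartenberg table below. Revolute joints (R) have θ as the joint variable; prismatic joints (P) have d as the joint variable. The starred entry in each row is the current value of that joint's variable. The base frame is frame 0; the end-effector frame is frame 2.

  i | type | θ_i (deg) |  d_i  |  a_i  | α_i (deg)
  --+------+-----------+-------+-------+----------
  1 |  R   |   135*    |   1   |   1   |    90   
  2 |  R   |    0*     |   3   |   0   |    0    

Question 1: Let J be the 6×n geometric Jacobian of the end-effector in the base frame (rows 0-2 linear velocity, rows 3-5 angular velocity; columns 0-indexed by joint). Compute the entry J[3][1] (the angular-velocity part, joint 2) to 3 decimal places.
axis z_1 = (0.7071,0.7071,0.0000); lever o_n−o_1 = (2.1213,2.1213,0.0000)
cross product → J_v[:, 1] = (0.0000,-0.0000,0.0000)
J_ω[:, 1] = z_1
entry J[3][1] = 0.7071

0.707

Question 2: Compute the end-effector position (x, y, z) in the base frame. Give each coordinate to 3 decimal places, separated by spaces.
1.414 2.828 1.000

after link 1: o_1 = (-0.7071, 0.7071, 1.0000)
after link 2: o_2 = (1.4142, 2.8284, 1.0000)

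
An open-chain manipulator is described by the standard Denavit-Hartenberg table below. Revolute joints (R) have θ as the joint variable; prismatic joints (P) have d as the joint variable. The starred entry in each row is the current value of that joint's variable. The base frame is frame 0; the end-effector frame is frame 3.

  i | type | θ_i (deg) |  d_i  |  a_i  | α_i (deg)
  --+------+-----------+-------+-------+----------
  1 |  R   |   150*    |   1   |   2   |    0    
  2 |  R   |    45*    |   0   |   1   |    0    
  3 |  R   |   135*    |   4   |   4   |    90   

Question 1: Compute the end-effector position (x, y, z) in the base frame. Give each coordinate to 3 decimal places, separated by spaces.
after link 1: o_1 = (-1.7321, 1.0000, 1.0000)
after link 2: o_2 = (-2.6980, 0.7412, 1.0000)
after link 3: o_3 = (0.7661, -1.2588, 5.0000)

0.766 -1.259 5.000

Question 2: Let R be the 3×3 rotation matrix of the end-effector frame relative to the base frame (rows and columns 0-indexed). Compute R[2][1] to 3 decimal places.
1.000

End-effector y-axis (col 1 of R) = (0.0000,0.0000,1.0000)
R[2][1] = 1.0000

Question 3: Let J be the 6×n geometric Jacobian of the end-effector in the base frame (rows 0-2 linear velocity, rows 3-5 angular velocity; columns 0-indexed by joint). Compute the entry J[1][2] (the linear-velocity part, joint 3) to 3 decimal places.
axis z_2 = (0.0000,0.0000,1.0000); lever o_n−o_2 = (3.4641,-2.0000,4.0000)
cross product → J_v[:, 2] = (2.0000,3.4641,-0.0000)
J_ω[:, 2] = z_2
entry J[1][2] = 3.4641

3.464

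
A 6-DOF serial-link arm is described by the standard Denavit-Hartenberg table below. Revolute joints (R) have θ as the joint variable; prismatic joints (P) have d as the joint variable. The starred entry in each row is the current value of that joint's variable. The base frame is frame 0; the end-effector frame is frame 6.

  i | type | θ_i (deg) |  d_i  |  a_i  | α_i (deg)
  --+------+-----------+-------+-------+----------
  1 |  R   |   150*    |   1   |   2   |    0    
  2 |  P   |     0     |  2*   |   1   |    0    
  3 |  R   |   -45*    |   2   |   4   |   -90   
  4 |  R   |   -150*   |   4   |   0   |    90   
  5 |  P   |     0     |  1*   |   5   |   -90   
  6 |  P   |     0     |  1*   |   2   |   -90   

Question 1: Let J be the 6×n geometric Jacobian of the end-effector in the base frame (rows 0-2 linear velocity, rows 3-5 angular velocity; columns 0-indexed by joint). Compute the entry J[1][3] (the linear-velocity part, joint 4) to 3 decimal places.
axis z_3 = (-0.9659,-0.2588,0.0000); lever o_n−o_3 = (-3.1312,-7.6327,2.6340)
cross product → J_v[:, 3] = (-0.6817,2.5442,6.5622)
J_ω[:, 3] = z_3
entry J[1][3] = 2.5442

2.544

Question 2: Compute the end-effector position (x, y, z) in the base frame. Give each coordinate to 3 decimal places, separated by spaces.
after link 1: o_1 = (-1.7321, 1.0000, 1.0000)
after link 2: o_2 = (-2.5981, 1.5000, 3.0000)
after link 3: o_3 = (-3.6334, 5.3637, 5.0000)
after link 4: o_4 = (-7.4971, 4.3284, 5.0000)
after link 5: o_5 = (-6.2469, -0.3371, 6.6340)
after link 6: o_6 = (-6.7646, -2.2690, 7.6340)

-6.765 -2.269 7.634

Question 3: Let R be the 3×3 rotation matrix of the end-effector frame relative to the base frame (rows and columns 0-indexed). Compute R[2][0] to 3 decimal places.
End-effector x-axis (col 0 of R) = (0.2241,-0.8365,0.5000)
R[2][0] = 0.5000

0.500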